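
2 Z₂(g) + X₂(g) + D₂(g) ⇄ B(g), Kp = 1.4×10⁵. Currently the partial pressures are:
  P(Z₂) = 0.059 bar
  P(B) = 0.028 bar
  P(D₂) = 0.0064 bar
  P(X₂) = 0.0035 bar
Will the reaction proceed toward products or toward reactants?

Qp = P(B) / (P(Z₂)²·P(X₂)·P(D₂)) = (0.028) / ((0.059)²·(0.0035)·(0.0064)) = 3.6×10⁵
Qp = 3.6×10⁵ > Kp = 1.4×10⁵, so the reverse reaction proceeds.

to the left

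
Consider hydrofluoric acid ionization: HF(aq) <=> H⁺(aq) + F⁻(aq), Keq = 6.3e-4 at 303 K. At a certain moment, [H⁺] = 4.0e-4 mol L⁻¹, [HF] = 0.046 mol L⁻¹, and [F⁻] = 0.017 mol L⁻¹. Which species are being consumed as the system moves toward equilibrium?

HF (reactants)

Q = [H⁺]·[F⁻] / [HF] = (4.0e-4)·(0.017) / (0.046) = 1.5e-4
Q = 1.5e-4 < Keq = 6.3e-4: net forward reaction.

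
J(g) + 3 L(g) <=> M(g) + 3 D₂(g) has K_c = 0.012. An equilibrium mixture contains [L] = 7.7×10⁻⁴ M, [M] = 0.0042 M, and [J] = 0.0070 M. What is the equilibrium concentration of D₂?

At equilibrium, K_c = [M]·[D₂]³ / ([J]·[L]³) = 0.012.
(0.0042)·([D₂])³ / ((0.0070)·(7.7×10⁻⁴)³) = 0.012
[D₂]³ = 9.13×10⁻¹² ⇒ [D₂] = 2.1×10⁻⁴ M

[D₂] = 2.1×10⁻⁴ M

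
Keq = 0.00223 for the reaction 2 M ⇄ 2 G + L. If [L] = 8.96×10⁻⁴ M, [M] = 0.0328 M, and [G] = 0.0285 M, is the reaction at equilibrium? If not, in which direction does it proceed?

to the right

Q = [G]²·[L] / [M]² = (0.0285)²·(8.96×10⁻⁴) / (0.0328)² = 6.76×10⁻⁴
Q = 6.76×10⁻⁴ < Keq = 0.00223, so the forward reaction proceeds.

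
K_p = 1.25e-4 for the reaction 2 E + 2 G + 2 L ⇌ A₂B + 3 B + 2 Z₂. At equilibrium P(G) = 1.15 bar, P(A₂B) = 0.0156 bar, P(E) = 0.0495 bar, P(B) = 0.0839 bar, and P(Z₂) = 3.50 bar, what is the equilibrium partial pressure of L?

P(L) = 16.7 bar

At equilibrium, K_p = P(A₂B)·P(B)³·P(Z₂)² / (P(E)²·P(G)²·P(L)²) = 1.25e-4.
(0.0156)·(0.0839)³·(3.50)² / ((0.0495)²·(1.15)²·(P(L))²) = 1.25e-4
P(L)² = 279 ⇒ P(L) = 16.7 bar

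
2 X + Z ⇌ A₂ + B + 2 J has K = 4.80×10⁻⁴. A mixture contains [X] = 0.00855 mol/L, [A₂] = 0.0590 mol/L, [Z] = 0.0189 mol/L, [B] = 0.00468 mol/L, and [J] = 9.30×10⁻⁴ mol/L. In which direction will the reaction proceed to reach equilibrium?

Q = [A₂]·[B]·[J]² / ([X]²·[Z]) = (0.0590)·(0.00468)·(9.30×10⁻⁴)² / ((0.00855)²·(0.0189)) = 1.73×10⁻⁴
Q = 1.73×10⁻⁴ < K = 4.80×10⁻⁴, so the forward reaction proceeds.

to the right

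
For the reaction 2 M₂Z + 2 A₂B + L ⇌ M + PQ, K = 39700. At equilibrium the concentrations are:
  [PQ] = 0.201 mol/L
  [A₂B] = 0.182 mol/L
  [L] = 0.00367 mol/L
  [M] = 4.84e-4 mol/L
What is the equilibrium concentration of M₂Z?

[M₂Z] = 0.00449 mol/L

At equilibrium, K = [M]·[PQ] / ([M₂Z]²·[A₂B]²·[L]) = 39700.
(4.84e-4)·(0.201) / (([M₂Z])²·(0.182)²·(0.00367)) = 39700
[M₂Z]² = 2.02e-5 ⇒ [M₂Z] = 0.00449 mol/L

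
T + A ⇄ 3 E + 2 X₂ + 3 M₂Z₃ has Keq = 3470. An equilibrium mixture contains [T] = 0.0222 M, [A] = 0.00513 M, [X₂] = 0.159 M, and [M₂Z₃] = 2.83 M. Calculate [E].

At equilibrium, Keq = [E]³·[X₂]²·[M₂Z₃]³ / ([T]·[A]) = 3470.
([E])³·(0.159)²·(2.83)³ / ((0.0222)·(0.00513)) = 3470
[E]³ = 0.690 ⇒ [E] = 0.884 M

[E] = 0.884 M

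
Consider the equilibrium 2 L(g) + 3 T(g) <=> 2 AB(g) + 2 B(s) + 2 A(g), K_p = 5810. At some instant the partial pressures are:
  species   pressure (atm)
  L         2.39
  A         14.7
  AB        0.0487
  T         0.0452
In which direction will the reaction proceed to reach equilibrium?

(B is a pure solid — omitted from Q_p.)
Q_p = P(AB)²·P(A)² / (P(L)²·P(T)³) = (0.0487)²·(14.7)² / ((2.39)²·(0.0452)³) = 972
Q_p = 972 < K_p = 5810, so the forward reaction proceeds.

in the forward direction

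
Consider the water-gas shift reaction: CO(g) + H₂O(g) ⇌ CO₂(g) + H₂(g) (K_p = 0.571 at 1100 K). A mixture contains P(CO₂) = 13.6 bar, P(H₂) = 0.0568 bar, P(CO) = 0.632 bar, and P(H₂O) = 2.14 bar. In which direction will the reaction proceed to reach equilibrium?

at equilibrium

Q_p = P(CO₂)·P(H₂) / (P(CO)·P(H₂O)) = (13.6)·(0.0568) / ((0.632)·(2.14)) = 0.571
Q_p = 0.571 = K_p, so the system is already at equilibrium.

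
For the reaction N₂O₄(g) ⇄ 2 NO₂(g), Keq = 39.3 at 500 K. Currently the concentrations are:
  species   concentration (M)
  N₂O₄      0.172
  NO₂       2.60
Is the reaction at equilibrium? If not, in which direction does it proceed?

Q = [NO₂]² / [N₂O₄] = (2.60)² / (0.172) = 39.3
Q = 39.3 = Keq, so the system is already at equilibrium.

at equilibrium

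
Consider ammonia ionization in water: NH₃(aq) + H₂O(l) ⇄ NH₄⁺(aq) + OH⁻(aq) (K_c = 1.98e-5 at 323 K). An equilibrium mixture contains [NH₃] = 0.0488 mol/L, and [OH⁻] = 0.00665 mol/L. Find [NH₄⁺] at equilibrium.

[NH₄⁺] = 1.45e-4 mol/L

(H₂O is a pure liquid — omitted from K_c.)
At equilibrium, K_c = [NH₄⁺]·[OH⁻] / [NH₃] = 1.98e-5.
([NH₄⁺])·(0.00665) / (0.0488) = 1.98e-5
[NH₄⁺] = 1.45e-4 mol/L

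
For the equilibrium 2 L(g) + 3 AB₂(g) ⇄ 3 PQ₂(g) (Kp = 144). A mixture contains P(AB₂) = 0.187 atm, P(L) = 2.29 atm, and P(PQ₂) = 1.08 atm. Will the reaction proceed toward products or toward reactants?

to the right

Qp = P(PQ₂)³ / (P(L)²·P(AB₂)³) = (1.08)³ / ((2.29)²·(0.187)³) = 36.7
Qp = 36.7 < Kp = 144, so the forward reaction proceeds.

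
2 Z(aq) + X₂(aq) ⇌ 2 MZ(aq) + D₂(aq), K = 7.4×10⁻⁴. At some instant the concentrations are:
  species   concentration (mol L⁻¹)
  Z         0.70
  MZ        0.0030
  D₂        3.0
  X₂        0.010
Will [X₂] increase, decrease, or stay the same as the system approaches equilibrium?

increase

Q = [MZ]²·[D₂] / ([Z]²·[X₂]) = (0.0030)²·(3.0) / ((0.70)²·(0.010)) = 0.0055
Q = 0.0055 > K = 7.4×10⁻⁴: net reverse reaction.
X₂ is a reactant, so it increases.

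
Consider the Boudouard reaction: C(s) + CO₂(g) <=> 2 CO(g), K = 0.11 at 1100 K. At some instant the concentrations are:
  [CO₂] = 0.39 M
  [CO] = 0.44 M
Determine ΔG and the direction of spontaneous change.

ΔG = 13.8 kJ/mol; the forward reaction is non-spontaneous

(C is a pure solid — omitted from Q.)
Q = [CO]² / [CO₂] = (0.44)² / (0.39) = 0.496
ΔG = RT ln(Q/K) = (8.314 J mol⁻¹ K⁻¹)(1100 K) × ln(0.496/0.11)
   = (9.145 kJ/mol)(1.506) = 13.8 kJ/mol
ΔG > 0, so the forward reaction is non-spontaneous (proceeds in reverse).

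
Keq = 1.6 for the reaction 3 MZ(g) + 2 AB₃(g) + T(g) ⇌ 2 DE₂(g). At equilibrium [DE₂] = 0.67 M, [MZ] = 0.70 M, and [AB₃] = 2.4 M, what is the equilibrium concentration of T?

At equilibrium, Keq = [DE₂]² / ([MZ]³·[AB₃]²·[T]) = 1.6.
(0.67)² / ((0.70)³·(2.4)²·([T])) = 1.6
[T] = 0.142 = 0.14 M

[T] = 0.14 M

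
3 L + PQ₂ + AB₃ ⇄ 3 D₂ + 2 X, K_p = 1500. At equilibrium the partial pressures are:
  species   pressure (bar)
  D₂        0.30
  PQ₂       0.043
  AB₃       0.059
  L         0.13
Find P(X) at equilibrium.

At equilibrium, K_p = P(D₂)³·P(X)² / (P(L)³·P(PQ₂)·P(AB₃)) = 1500.
(0.30)³·(P(X))² / ((0.13)³·(0.043)·(0.059)) = 1500
P(X)² = 0.310 ⇒ P(X) = 0.56 bar

P(X) = 0.56 bar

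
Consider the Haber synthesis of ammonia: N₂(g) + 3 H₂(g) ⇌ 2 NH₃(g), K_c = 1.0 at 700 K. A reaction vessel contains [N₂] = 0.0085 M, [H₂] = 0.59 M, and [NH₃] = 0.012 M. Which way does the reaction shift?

to the right

Q_c = [NH₃]² / ([N₂]·[H₂]³) = (0.012)² / ((0.0085)·(0.59)³) = 0.082
Q_c = 0.082 < K_c = 1.0, so the forward reaction proceeds.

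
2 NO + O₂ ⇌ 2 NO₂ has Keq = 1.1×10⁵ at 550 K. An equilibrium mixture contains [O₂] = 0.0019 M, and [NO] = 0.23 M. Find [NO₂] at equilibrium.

[NO₂] = 3.3 M

At equilibrium, Keq = [NO₂]² / ([NO]²·[O₂]) = 1.1×10⁵.
([NO₂])² / ((0.23)²·(0.0019)) = 1.1×10⁵
[NO₂]² = 11.1 ⇒ [NO₂] = 3.3 M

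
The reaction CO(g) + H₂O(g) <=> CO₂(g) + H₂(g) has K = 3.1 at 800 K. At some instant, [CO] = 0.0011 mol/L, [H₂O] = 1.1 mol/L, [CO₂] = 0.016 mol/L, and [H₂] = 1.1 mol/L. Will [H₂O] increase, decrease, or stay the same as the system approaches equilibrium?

Q = [CO₂]·[H₂] / ([CO]·[H₂O]) = (0.016)·(1.1) / ((0.0011)·(1.1)) = 15
Q = 15 > K = 3.1: net reverse reaction.
H₂O is a reactant, so it increases.

increase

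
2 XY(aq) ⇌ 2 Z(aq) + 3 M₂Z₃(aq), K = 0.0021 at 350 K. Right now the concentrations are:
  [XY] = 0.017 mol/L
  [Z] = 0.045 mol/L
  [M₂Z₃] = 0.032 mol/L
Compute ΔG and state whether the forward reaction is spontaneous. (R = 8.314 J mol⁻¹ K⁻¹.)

Q = [Z]²·[M₂Z₃]³ / [XY]² = (0.045)²·(0.032)³ / (0.017)² = 2.30e-4
ΔG = RT ln(Q/K) = (8.314 J mol⁻¹ K⁻¹)(350 K) × ln(2.30e-4/0.0021)
   = (2.910 kJ/mol)(-2.212) = -6.44 kJ/mol
ΔG < 0, so the forward reaction is spontaneous (proceeds forward).

ΔG = -6.44 kJ/mol; the forward reaction is spontaneous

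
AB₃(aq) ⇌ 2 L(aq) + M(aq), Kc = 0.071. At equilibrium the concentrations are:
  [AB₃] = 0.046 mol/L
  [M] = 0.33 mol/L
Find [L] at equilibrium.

At equilibrium, Kc = [L]²·[M] / [AB₃] = 0.071.
([L])²·(0.33) / (0.046) = 0.071
[L]² = 0.00990 ⇒ [L] = 0.099 mol/L

[L] = 0.099 mol/L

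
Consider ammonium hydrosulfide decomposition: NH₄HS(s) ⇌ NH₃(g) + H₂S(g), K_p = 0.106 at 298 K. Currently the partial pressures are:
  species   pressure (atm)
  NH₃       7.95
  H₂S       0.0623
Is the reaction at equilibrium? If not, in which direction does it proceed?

(NH₄HS is a pure solid — omitted from Q_p.)
Q_p = P(NH₃)·P(H₂S) = (7.95)·(0.0623) = 0.495
Q_p = 0.495 > K_p = 0.106, so the reverse reaction proceeds.

in the reverse direction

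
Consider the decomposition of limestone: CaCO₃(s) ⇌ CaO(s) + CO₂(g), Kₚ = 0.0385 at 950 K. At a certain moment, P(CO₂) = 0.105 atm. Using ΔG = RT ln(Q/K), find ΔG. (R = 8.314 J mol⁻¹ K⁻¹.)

ΔG = 7.92 kJ/mol

(CaCO₃, CaO are pure solids — omitted from Qₚ.)
Qₚ = P(CO₂) = 0.105
ΔG = RT ln(Qₚ/Kₚ) = (8.314 J mol⁻¹ K⁻¹)(950 K) × ln(0.105/0.0385)
   = (7.898 kJ/mol)(1.003) = 7.92 kJ/mol
ΔG > 0, so the forward reaction is non-spontaneous (proceeds in reverse).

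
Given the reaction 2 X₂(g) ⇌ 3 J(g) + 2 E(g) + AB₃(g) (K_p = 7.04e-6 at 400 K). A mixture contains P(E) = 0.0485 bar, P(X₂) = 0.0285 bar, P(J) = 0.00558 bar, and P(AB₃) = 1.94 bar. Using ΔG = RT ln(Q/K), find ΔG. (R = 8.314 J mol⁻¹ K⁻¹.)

Q_p = P(J)³·P(E)²·P(AB₃) / P(X₂)² = (0.00558)³·(0.0485)²·(1.94) / (0.0285)² = 9.76e-7
ΔG = RT ln(Q_p/K_p) = (8.314 J mol⁻¹ K⁻¹)(400 K) × ln(9.76e-7/7.04e-6)
   = (3.326 kJ/mol)(-1.976) = -6.57 kJ/mol
ΔG < 0, so the forward reaction is spontaneous (proceeds forward).

ΔG = -6.57 kJ/mol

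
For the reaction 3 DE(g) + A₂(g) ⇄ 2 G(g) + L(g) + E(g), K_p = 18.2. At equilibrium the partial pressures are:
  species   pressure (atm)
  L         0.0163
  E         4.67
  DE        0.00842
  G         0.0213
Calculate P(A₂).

P(A₂) = 3.18 atm

At equilibrium, K_p = P(G)²·P(L)·P(E) / (P(DE)³·P(A₂)) = 18.2.
(0.0213)²·(0.0163)·(4.67) / ((0.00842)³·(P(A₂))) = 18.2
P(A₂) = 3.18 atm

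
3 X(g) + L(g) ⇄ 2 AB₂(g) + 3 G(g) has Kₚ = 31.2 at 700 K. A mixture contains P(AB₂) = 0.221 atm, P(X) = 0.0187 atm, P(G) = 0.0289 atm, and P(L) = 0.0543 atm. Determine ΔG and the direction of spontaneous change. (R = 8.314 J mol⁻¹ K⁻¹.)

ΔG = -13.0 kJ/mol; the forward reaction is spontaneous

Qₚ = P(AB₂)²·P(G)³ / (P(X)³·P(L)) = (0.221)²·(0.0289)³ / ((0.0187)³·(0.0543)) = 3.32
ΔG = RT ln(Qₚ/Kₚ) = (8.314 J mol⁻¹ K⁻¹)(700 K) × ln(3.32/31.2)
   = (5.820 kJ/mol)(-2.240) = -13.0 kJ/mol
ΔG < 0, so the forward reaction is spontaneous (proceeds forward).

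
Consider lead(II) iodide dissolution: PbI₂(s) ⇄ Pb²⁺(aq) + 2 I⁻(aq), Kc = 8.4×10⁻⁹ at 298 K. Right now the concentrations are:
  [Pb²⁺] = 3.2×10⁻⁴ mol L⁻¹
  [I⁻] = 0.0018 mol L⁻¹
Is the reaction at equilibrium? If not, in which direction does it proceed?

toward products

(PbI₂ is a pure solid — omitted from Qc.)
Qc = [Pb²⁺]·[I⁻]² = (3.2×10⁻⁴)·(0.0018)² = 1.0×10⁻⁹
Qc = 1.0×10⁻⁹ < Kc = 8.4×10⁻⁹, so the forward reaction proceeds.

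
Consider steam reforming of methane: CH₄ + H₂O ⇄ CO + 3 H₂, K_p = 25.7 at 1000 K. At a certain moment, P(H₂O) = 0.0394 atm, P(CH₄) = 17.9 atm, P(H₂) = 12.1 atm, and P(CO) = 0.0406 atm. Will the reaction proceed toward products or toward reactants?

Q_p = P(CO)·P(H₂)³ / (P(CH₄)·P(H₂O)) = (0.0406)·(12.1)³ / ((17.9)·(0.0394)) = 102
Q_p = 102 > K_p = 25.7, so the reverse reaction proceeds.

to the left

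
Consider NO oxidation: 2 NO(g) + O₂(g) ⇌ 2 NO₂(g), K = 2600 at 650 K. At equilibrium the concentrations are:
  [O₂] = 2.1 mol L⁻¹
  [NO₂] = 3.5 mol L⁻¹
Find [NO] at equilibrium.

[NO] = 0.047 mol L⁻¹

At equilibrium, K = [NO₂]² / ([NO]²·[O₂]) = 2600.
(3.5)² / (([NO])²·(2.1)) = 2600
[NO]² = 0.00224 ⇒ [NO] = 0.047 mol L⁻¹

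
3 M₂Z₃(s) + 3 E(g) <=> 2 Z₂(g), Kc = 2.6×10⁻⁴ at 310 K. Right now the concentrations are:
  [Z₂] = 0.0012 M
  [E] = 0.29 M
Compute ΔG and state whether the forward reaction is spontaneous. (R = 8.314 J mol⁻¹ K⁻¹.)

ΔG = -3.82 kJ/mol; the forward reaction is spontaneous

(M₂Z₃ is a pure solid — omitted from Qc.)
Qc = [Z₂]² / [E]³ = (0.0012)² / (0.29)³ = 5.90×10⁻⁵
ΔG = RT ln(Qc/Kc) = (8.314 J mol⁻¹ K⁻¹)(310 K) × ln(5.90×10⁻⁵/2.6×10⁻⁴)
   = (2.577 kJ/mol)(-1.483) = -3.82 kJ/mol
ΔG < 0, so the forward reaction is spontaneous (proceeds forward).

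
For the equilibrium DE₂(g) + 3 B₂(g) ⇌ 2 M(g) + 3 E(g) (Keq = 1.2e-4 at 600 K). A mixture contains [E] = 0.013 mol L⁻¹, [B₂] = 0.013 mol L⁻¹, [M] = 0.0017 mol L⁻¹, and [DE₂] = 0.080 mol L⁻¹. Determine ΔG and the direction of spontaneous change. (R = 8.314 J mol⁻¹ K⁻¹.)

Q = [M]²·[E]³ / ([DE₂]·[B₂]³) = (0.0017)²·(0.013)³ / ((0.080)·(0.013)³) = 3.61e-5
ΔG = RT ln(Q/Keq) = (8.314 J mol⁻¹ K⁻¹)(600 K) × ln(3.61e-5/1.2e-4)
   = (4.988 kJ/mol)(-1.201) = -5.99 kJ/mol
ΔG < 0, so the forward reaction is spontaneous (proceeds forward).

ΔG = -5.99 kJ/mol; the forward reaction is spontaneous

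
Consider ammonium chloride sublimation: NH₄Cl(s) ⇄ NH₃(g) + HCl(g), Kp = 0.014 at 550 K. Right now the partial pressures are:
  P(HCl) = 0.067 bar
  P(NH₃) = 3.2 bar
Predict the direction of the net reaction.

in the reverse direction

(NH₄Cl is a pure solid — omitted from Qp.)
Qp = P(NH₃)·P(HCl) = (3.2)·(0.067) = 0.21
Qp = 0.21 > Kp = 0.014, so the reverse reaction proceeds.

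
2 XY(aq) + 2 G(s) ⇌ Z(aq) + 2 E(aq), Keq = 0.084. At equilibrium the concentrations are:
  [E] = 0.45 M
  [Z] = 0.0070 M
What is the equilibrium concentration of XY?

(G is a pure solid — omitted from Keq.)
At equilibrium, Keq = [Z]·[E]² / [XY]² = 0.084.
(0.0070)·(0.45)² / ([XY])² = 0.084
[XY]² = 0.0169 ⇒ [XY] = 0.13 M

[XY] = 0.13 M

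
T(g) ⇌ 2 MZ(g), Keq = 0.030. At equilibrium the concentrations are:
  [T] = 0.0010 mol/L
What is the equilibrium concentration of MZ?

At equilibrium, Keq = [MZ]² / [T] = 0.030.
([MZ])² / (0.0010) = 0.030
[MZ]² = 3.00e-5 ⇒ [MZ] = 0.0055 mol/L

[MZ] = 0.0055 mol/L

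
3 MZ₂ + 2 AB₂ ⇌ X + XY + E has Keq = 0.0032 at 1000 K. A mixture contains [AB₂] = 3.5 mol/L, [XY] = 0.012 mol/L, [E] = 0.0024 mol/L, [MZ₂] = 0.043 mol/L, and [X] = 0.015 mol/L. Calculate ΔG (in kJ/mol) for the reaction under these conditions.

Q = [X]·[XY]·[E] / ([MZ₂]³·[AB₂]²) = (0.015)·(0.012)·(0.0024) / ((0.043)³·(3.5)²) = 4.44×10⁻⁴
ΔG = RT ln(Q/Keq) = (8.314 J mol⁻¹ K⁻¹)(1000 K) × ln(4.44×10⁻⁴/0.0032)
   = (8.314 kJ/mol)(-1.975) = -16.4 kJ/mol
ΔG < 0, so the forward reaction is spontaneous (proceeds forward).

ΔG = -16.4 kJ/mol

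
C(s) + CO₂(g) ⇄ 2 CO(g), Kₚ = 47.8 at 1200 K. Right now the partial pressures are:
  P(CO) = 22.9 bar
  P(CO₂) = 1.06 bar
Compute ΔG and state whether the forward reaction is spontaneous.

ΔG = 23.3 kJ/mol; the forward reaction is non-spontaneous

(C is a pure solid — omitted from Qₚ.)
Qₚ = P(CO)² / P(CO₂) = (22.9)² / (1.06) = 495
ΔG = RT ln(Qₚ/Kₚ) = (8.314 J mol⁻¹ K⁻¹)(1200 K) × ln(495/47.8)
   = (9.977 kJ/mol)(2.338) = 23.3 kJ/mol
ΔG > 0, so the forward reaction is non-spontaneous (proceeds in reverse).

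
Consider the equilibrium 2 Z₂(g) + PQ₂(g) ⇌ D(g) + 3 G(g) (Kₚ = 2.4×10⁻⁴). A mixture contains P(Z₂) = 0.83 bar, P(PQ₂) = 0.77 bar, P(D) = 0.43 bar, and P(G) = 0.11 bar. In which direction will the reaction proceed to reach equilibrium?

Qₚ = P(D)·P(G)³ / (P(Z₂)²·P(PQ₂)) = (0.43)·(0.11)³ / ((0.83)²·(0.77)) = 0.0011
Qₚ = 0.0011 > Kₚ = 2.4×10⁻⁴, so the reverse reaction proceeds.

in the reverse direction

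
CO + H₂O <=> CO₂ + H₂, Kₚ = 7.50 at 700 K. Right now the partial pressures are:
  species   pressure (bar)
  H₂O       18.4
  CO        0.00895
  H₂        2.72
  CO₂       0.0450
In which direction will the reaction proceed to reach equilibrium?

Qₚ = P(CO₂)·P(H₂) / (P(CO)·P(H₂O)) = (0.0450)·(2.72) / ((0.00895)·(18.4)) = 0.743
Qₚ = 0.743 < Kₚ = 7.50, so the forward reaction proceeds.

toward products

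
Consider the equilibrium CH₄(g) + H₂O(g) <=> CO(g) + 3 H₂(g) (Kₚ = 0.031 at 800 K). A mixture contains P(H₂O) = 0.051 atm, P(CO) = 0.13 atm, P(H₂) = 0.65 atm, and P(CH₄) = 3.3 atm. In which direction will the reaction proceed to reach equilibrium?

Qₚ = P(CO)·P(H₂)³ / (P(CH₄)·P(H₂O)) = (0.13)·(0.65)³ / ((3.3)·(0.051)) = 0.21
Qₚ = 0.21 > Kₚ = 0.031, so the reverse reaction proceeds.

reverse (toward reactants)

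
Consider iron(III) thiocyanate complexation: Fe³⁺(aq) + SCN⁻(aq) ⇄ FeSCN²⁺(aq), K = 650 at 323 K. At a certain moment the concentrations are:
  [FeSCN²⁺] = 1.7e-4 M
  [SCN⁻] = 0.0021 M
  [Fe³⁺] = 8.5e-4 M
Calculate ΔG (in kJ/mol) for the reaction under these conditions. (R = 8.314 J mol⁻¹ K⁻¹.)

Q = [FeSCN²⁺] / ([Fe³⁺]·[SCN⁻]) = (1.7e-4) / ((8.5e-4)·(0.0021)) = 95.2
ΔG = RT ln(Q/K) = (8.314 J mol⁻¹ K⁻¹)(323 K) × ln(95.2/650)
   = (2.685 kJ/mol)(-1.921) = -5.16 kJ/mol
ΔG < 0, so the forward reaction is spontaneous (proceeds forward).

ΔG = -5.16 kJ/mol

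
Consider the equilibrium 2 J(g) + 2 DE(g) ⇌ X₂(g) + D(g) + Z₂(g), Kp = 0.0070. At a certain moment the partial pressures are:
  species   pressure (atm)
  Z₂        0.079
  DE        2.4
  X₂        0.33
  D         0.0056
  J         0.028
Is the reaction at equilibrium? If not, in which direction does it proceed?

Qp = P(X₂)·P(D)·P(Z₂) / (P(J)²·P(DE)²) = (0.33)·(0.0056)·(0.079) / ((0.028)²·(2.4)²) = 0.032
Qp = 0.032 > Kp = 0.0070, so the reverse reaction proceeds.

to the left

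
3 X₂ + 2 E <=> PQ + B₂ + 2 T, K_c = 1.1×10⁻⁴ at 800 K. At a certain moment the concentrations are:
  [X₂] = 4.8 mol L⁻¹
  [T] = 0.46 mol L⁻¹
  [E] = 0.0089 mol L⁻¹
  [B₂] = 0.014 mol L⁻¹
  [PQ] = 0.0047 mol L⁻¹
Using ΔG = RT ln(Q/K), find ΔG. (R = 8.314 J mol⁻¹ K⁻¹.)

Q_c = [PQ]·[B₂]·[T]² / ([X₂]³·[E]²) = (0.0047)·(0.014)·(0.46)² / ((4.8)³·(0.0089)²) = 0.00159
ΔG = RT ln(Q_c/K_c) = (8.314 J mol⁻¹ K⁻¹)(800 K) × ln(0.00159/1.1×10⁻⁴)
   = (6.651 kJ/mol)(2.671) = 17.8 kJ/mol
ΔG > 0, so the forward reaction is non-spontaneous (proceeds in reverse).

ΔG = 17.8 kJ/mol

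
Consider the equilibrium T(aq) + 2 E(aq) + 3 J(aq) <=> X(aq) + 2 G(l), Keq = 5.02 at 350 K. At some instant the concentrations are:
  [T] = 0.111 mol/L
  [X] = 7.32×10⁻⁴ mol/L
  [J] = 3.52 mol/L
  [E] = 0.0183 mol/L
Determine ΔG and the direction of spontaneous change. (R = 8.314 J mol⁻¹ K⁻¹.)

ΔG = -7.01 kJ/mol; the forward reaction is spontaneous

(G is a pure liquid — omitted from Q.)
Q = [X] / ([T]·[E]²·[J]³) = (7.32×10⁻⁴) / ((0.111)·(0.0183)²·(3.52)³) = 0.452
ΔG = RT ln(Q/Keq) = (8.314 J mol⁻¹ K⁻¹)(350 K) × ln(0.452/5.02)
   = (2.910 kJ/mol)(-2.408) = -7.01 kJ/mol
ΔG < 0, so the forward reaction is spontaneous (proceeds forward).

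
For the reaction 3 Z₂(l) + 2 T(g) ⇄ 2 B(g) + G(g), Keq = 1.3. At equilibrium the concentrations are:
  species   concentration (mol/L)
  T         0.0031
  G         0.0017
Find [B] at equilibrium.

[B] = 0.086 mol/L

(Z₂ is a pure liquid — omitted from Keq.)
At equilibrium, Keq = [B]²·[G] / [T]² = 1.3.
([B])²·(0.0017) / (0.0031)² = 1.3
[B]² = 0.00735 ⇒ [B] = 0.086 mol/L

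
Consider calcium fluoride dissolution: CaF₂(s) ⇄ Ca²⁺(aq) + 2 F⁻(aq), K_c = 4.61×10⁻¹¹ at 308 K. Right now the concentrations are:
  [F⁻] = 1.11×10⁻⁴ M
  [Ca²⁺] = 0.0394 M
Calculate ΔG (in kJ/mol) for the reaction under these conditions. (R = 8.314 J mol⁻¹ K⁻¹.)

(CaF₂ is a pure solid — omitted from Q_c.)
Q_c = [Ca²⁺]·[F⁻]² = (0.0394)·(1.11×10⁻⁴)² = 4.85×10⁻¹⁰
ΔG = RT ln(Q_c/K_c) = (8.314 J mol⁻¹ K⁻¹)(308 K) × ln(4.85×10⁻¹⁰/4.61×10⁻¹¹)
   = (2.561 kJ/mol)(2.353) = 6.03 kJ/mol
ΔG > 0, so the forward reaction is non-spontaneous (proceeds in reverse).

ΔG = 6.03 kJ/mol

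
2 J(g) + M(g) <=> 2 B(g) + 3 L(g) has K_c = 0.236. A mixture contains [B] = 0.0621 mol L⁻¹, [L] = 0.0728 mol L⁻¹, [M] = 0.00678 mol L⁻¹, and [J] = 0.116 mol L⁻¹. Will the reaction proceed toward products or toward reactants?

forward (toward products)

Q_c = [B]²·[L]³ / ([J]²·[M]) = (0.0621)²·(0.0728)³ / ((0.116)²·(0.00678)) = 0.0163
Q_c = 0.0163 < K_c = 0.236, so the forward reaction proceeds.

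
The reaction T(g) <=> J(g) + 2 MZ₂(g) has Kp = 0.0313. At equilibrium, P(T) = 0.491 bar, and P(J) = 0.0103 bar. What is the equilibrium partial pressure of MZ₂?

At equilibrium, Kp = P(J)·P(MZ₂)² / P(T) = 0.0313.
(0.0103)·(P(MZ₂))² / (0.491) = 0.0313
P(MZ₂)² = 1.49 ⇒ P(MZ₂) = 1.22 bar

P(MZ₂) = 1.22 bar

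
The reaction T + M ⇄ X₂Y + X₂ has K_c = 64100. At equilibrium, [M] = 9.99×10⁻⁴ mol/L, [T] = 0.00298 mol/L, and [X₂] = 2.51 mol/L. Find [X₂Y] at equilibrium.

[X₂Y] = 0.0760 mol/L

At equilibrium, K_c = [X₂Y]·[X₂] / ([T]·[M]) = 64100.
([X₂Y])·(2.51) / ((0.00298)·(9.99×10⁻⁴)) = 64100
[X₂Y] = 0.0760 mol/L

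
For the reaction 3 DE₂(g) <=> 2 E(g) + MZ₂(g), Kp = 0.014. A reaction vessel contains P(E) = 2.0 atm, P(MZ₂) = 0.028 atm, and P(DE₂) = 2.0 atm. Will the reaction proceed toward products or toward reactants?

neither direction; the system is at equilibrium

Qp = P(E)²·P(MZ₂) / P(DE₂)³ = (2.0)²·(0.028) / (2.0)³ = 0.014
Qp = 0.014 = Kp, so the system is already at equilibrium.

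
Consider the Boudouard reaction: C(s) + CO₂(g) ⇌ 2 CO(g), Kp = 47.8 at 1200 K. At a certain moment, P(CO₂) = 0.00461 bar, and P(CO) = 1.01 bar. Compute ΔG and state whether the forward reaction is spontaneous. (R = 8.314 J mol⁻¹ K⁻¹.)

ΔG = 15.3 kJ/mol; the forward reaction is non-spontaneous

(C is a pure solid — omitted from Qp.)
Qp = P(CO)² / P(CO₂) = (1.01)² / (0.00461) = 221
ΔG = RT ln(Qp/Kp) = (8.314 J mol⁻¹ K⁻¹)(1200 K) × ln(221/47.8)
   = (9.977 kJ/mol)(1.531) = 15.3 kJ/mol
ΔG > 0, so the forward reaction is non-spontaneous (proceeds in reverse).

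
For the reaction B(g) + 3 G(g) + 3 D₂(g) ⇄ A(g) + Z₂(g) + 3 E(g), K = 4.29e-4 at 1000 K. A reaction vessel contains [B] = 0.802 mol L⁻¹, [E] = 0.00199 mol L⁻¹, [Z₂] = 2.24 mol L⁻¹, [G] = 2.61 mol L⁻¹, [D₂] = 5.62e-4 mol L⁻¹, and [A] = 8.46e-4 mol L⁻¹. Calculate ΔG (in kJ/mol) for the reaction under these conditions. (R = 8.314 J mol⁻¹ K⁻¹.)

Q = [A]·[Z₂]·[E]³ / ([B]·[G]³·[D₂]³) = (8.46e-4)·(2.24)·(0.00199)³ / ((0.802)·(2.61)³·(5.62e-4)³) = 0.00590
ΔG = RT ln(Q/K) = (8.314 J mol⁻¹ K⁻¹)(1000 K) × ln(0.00590/4.29e-4)
   = (8.314 kJ/mol)(2.621) = 21.8 kJ/mol
ΔG > 0, so the forward reaction is non-spontaneous (proceeds in reverse).

ΔG = 21.8 kJ/mol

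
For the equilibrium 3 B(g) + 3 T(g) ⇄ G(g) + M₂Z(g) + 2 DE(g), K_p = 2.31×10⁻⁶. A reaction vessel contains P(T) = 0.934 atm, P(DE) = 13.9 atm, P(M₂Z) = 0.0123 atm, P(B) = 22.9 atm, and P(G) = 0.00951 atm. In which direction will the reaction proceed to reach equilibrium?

at equilibrium

Q_p = P(G)·P(M₂Z)·P(DE)² / (P(B)³·P(T)³) = (0.00951)·(0.0123)·(13.9)² / ((22.9)³·(0.934)³) = 2.31×10⁻⁶
Q_p = 2.31×10⁻⁶ = K_p, so the system is already at equilibrium.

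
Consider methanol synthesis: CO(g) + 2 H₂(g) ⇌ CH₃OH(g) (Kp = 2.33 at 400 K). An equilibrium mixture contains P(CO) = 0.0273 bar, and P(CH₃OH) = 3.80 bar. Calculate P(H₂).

P(H₂) = 7.73 bar

At equilibrium, Kp = P(CH₃OH) / (P(CO)·P(H₂)²) = 2.33.
(3.80) / ((0.0273)·(P(H₂))²) = 2.33
P(H₂)² = 59.7 ⇒ P(H₂) = 7.73 bar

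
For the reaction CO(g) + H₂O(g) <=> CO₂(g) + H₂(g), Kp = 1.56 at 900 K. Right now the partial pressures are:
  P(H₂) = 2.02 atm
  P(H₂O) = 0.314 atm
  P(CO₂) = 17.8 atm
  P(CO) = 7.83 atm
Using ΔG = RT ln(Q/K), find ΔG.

Qp = P(CO₂)·P(H₂) / (P(CO)·P(H₂O)) = (17.8)·(2.02) / ((7.83)·(0.314)) = 14.6
ΔG = RT ln(Qp/Kp) = (8.314 J mol⁻¹ K⁻¹)(900 K) × ln(14.6/1.56)
   = (7.483 kJ/mol)(2.236) = 16.7 kJ/mol
ΔG > 0, so the forward reaction is non-spontaneous (proceeds in reverse).

ΔG = 16.7 kJ/mol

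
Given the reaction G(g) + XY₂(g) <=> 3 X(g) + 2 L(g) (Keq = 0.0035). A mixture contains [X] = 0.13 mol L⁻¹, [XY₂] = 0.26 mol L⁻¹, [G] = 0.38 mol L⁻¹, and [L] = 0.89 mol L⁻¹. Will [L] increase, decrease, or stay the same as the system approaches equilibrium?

Q = [X]³·[L]² / ([G]·[XY₂]) = (0.13)³·(0.89)² / ((0.38)·(0.26)) = 0.018
Q = 0.018 > Keq = 0.0035: net reverse reaction.
L is a product, so it decreases.

decrease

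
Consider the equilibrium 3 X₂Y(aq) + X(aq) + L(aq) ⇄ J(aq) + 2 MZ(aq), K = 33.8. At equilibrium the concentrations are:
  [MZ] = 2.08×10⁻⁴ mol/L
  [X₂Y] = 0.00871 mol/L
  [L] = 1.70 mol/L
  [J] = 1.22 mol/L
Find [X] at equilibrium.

At equilibrium, K = [J]·[MZ]² / ([X₂Y]³·[X]·[L]) = 33.8.
(1.22)·(2.08×10⁻⁴)² / ((0.00871)³·([X])·(1.70)) = 33.8
[X] = 0.00139 mol/L

[X] = 0.00139 mol/L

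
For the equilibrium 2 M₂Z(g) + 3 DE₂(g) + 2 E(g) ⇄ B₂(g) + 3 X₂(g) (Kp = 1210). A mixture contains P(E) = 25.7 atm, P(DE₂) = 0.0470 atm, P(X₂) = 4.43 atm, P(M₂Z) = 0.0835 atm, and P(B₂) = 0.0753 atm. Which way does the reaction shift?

Qp = P(B₂)·P(X₂)³ / (P(M₂Z)²·P(DE₂)³·P(E)²) = (0.0753)·(4.43)³ / ((0.0835)²·(0.0470)³·(25.7)²) = 13700
Qp = 13700 > Kp = 1210, so the reverse reaction proceeds.

reverse (toward reactants)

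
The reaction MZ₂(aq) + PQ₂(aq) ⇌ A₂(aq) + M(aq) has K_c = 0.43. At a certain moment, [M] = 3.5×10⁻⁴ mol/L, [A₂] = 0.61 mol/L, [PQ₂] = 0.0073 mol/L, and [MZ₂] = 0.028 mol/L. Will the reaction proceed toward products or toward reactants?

Q_c = [A₂]·[M] / ([MZ₂]·[PQ₂]) = (0.61)·(3.5×10⁻⁴) / ((0.028)·(0.0073)) = 1.0
Q_c = 1.0 > K_c = 0.43, so the reverse reaction proceeds.

to the left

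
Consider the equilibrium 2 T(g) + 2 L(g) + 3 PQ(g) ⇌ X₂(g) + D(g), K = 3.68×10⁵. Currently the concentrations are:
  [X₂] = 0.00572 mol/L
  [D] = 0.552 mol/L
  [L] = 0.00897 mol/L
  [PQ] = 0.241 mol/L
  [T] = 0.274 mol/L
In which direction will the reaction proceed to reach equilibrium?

Q = [X₂]·[D] / ([T]²·[L]²·[PQ]³) = (0.00572)·(0.552) / ((0.274)²·(0.00897)²·(0.241)³) = 37300
Q = 37300 < K = 3.68×10⁵, so the forward reaction proceeds.

forward (toward products)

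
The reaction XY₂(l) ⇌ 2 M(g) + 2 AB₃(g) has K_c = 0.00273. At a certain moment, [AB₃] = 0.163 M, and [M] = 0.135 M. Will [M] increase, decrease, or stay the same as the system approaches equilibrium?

increase

(XY₂ is a pure liquid — omitted from Q_c.)
Q_c = [M]²·[AB₃]² = (0.135)²·(0.163)² = 4.84e-4
Q_c = 4.84e-4 < K_c = 0.00273: net forward reaction.
M is a product, so it increases.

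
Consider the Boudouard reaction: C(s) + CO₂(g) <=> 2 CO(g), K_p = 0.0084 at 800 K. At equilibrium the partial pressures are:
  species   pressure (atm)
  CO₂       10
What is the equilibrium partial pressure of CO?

P(CO) = 0.29 atm

(C is a pure solid — omitted from K_p.)
At equilibrium, K_p = P(CO)² / P(CO₂) = 0.0084.
(P(CO))² / (10) = 0.0084
P(CO)² = 0.0840 ⇒ P(CO) = 0.29 atm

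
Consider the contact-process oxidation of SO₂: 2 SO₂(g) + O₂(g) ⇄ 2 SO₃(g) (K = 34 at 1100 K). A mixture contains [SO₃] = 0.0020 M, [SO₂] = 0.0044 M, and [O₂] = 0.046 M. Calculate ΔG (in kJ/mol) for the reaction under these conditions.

ΔG = -18.5 kJ/mol

Q = [SO₃]² / ([SO₂]²·[O₂]) = (0.0020)² / ((0.0044)²·(0.046)) = 4.49
ΔG = RT ln(Q/K) = (8.314 J mol⁻¹ K⁻¹)(1100 K) × ln(4.49/34)
   = (9.145 kJ/mol)(-2.025) = -18.5 kJ/mol
ΔG < 0, so the forward reaction is spontaneous (proceeds forward).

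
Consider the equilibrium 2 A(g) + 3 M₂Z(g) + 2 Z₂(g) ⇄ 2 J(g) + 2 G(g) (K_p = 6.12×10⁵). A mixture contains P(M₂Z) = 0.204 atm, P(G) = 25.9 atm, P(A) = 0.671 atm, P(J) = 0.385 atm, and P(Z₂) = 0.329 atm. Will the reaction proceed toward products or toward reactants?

Q_p = P(J)²·P(G)² / (P(A)²·P(M₂Z)³·P(Z₂)²) = (0.385)²·(25.9)² / ((0.671)²·(0.204)³·(0.329)²) = 2.40×10⁵
Q_p = 2.40×10⁵ < K_p = 6.12×10⁵, so the forward reaction proceeds.

to the right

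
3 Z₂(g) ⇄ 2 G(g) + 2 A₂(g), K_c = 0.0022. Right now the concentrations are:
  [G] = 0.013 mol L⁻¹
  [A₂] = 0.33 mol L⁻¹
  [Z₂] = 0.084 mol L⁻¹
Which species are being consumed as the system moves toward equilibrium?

G, A₂ (products)

Q_c = [G]²·[A₂]² / [Z₂]³ = (0.013)²·(0.33)² / (0.084)³ = 0.031
Q_c = 0.031 > K_c = 0.0022: net reverse reaction.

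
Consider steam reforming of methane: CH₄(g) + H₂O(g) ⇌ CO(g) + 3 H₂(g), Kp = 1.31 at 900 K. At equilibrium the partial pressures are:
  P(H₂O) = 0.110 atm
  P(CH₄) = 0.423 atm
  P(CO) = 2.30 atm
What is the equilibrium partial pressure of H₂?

P(H₂) = 0.298 atm

At equilibrium, Kp = P(CO)·P(H₂)³ / (P(CH₄)·P(H₂O)) = 1.31.
(2.30)·(P(H₂))³ / ((0.423)·(0.110)) = 1.31
P(H₂)³ = 0.0265 ⇒ P(H₂) = 0.298 atm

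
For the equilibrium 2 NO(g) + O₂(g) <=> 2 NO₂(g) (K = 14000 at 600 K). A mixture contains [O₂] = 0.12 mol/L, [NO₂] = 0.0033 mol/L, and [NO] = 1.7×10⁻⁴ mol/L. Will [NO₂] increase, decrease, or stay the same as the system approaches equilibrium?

increase

Q = [NO₂]² / ([NO]²·[O₂]) = (0.0033)² / ((1.7×10⁻⁴)²·(0.12)) = 3100
Q = 3100 < K = 14000: net forward reaction.
NO₂ is a product, so it increases.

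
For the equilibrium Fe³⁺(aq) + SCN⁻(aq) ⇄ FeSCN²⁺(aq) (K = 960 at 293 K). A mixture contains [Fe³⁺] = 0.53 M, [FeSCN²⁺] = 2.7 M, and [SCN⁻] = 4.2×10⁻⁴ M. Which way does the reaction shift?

Q = [FeSCN²⁺] / ([Fe³⁺]·[SCN⁻]) = (2.7) / ((0.53)·(4.2×10⁻⁴)) = 12000
Q = 12000 > K = 960, so the reverse reaction proceeds.

toward reactants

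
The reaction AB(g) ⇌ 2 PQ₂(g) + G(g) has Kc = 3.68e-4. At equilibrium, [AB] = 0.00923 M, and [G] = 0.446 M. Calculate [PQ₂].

[PQ₂] = 0.00276 M

At equilibrium, Kc = [PQ₂]²·[G] / [AB] = 3.68e-4.
([PQ₂])²·(0.446) / (0.00923) = 3.68e-4
[PQ₂]² = 7.62e-6 ⇒ [PQ₂] = 0.00276 M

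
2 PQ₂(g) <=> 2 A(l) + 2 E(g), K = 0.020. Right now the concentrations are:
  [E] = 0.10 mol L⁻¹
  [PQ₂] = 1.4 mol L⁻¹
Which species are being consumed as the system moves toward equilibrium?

(A is a pure liquid — omitted from Q.)
Q = [E]² / [PQ₂]² = (0.10)² / (1.4)² = 0.0051
Q = 0.0051 < K = 0.020: net forward reaction.

PQ₂ (reactants)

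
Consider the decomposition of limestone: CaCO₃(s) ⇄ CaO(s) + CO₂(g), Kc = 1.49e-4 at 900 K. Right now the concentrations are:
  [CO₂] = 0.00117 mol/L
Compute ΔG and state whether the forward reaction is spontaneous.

ΔG = 15.4 kJ/mol; the forward reaction is non-spontaneous

(CaCO₃, CaO are pure solids — omitted from Qc.)
Qc = [CO₂] = 0.00117
ΔG = RT ln(Qc/Kc) = (8.314 J mol⁻¹ K⁻¹)(900 K) × ln(0.00117/1.49e-4)
   = (7.483 kJ/mol)(2.061) = 15.4 kJ/mol
ΔG > 0, so the forward reaction is non-spontaneous (proceeds in reverse).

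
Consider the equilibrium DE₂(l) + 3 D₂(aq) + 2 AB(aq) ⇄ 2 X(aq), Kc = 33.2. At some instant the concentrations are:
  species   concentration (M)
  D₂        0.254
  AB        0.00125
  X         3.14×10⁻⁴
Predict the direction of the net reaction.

to the right

(DE₂ is a pure liquid — omitted from Qc.)
Qc = [X]² / ([D₂]³·[AB]²) = (3.14×10⁻⁴)² / ((0.254)³·(0.00125)²) = 3.85
Qc = 3.85 < Kc = 33.2, so the forward reaction proceeds.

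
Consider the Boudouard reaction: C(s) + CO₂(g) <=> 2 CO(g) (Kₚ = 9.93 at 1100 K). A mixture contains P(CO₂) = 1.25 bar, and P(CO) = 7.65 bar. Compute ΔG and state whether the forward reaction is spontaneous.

(C is a pure solid — omitted from Qₚ.)
Qₚ = P(CO)² / P(CO₂) = (7.65)² / (1.25) = 46.8
ΔG = RT ln(Qₚ/Kₚ) = (8.314 J mol⁻¹ K⁻¹)(1100 K) × ln(46.8/9.93)
   = (9.145 kJ/mol)(1.550) = 14.2 kJ/mol
ΔG > 0, so the forward reaction is non-spontaneous (proceeds in reverse).

ΔG = 14.2 kJ/mol; the forward reaction is non-spontaneous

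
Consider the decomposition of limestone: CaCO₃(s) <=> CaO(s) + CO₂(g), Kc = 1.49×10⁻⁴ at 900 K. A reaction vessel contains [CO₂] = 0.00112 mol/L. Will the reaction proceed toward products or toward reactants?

toward reactants

(CaCO₃, CaO are pure solids — omitted from Qc.)
Qc = [CO₂] = 0.00112
Qc = 0.00112 > Kc = 1.49×10⁻⁴, so the reverse reaction proceeds.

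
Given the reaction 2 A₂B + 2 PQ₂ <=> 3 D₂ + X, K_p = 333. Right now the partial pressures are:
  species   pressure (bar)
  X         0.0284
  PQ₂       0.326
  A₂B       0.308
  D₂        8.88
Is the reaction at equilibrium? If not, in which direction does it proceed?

to the left

Q_p = P(D₂)³·P(X) / (P(A₂B)²·P(PQ₂)²) = (8.88)³·(0.0284) / ((0.308)²·(0.326)²) = 1970
Q_p = 1970 > K_p = 333, so the reverse reaction proceeds.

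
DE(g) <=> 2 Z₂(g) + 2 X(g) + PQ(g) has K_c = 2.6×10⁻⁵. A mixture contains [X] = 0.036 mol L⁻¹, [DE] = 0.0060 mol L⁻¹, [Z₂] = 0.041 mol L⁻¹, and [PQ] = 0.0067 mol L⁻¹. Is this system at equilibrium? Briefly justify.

no; Q < K, reaction proceeds forward

Q_c = [Z₂]²·[X]²·[PQ] / [DE] = (0.041)²·(0.036)²·(0.0067) / (0.0060) = 2.4×10⁻⁶
Q_c = 2.4×10⁻⁶ < K_c = 2.6×10⁻⁵: net forward reaction.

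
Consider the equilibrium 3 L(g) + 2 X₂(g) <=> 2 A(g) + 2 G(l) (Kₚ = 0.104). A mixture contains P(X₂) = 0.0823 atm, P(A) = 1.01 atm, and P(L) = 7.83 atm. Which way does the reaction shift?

(G is a pure liquid — omitted from Qₚ.)
Qₚ = P(A)² / (P(L)³·P(X₂)²) = (1.01)² / ((7.83)³·(0.0823)²) = 0.314
Qₚ = 0.314 > Kₚ = 0.104, so the reverse reaction proceeds.

toward reactants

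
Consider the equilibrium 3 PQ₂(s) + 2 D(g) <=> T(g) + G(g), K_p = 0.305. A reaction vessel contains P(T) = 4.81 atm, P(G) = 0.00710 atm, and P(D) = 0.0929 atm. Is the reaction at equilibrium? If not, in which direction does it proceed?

(PQ₂ is a pure solid — omitted from Q_p.)
Q_p = P(T)·P(G) / P(D)² = (4.81)·(0.00710) / (0.0929)² = 3.96
Q_p = 3.96 > K_p = 0.305, so the reverse reaction proceeds.

reverse (toward reactants)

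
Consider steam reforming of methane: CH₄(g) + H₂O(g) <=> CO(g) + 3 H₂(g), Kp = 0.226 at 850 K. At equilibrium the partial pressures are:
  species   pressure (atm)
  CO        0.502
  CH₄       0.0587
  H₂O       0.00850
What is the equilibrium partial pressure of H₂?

P(H₂) = 0.0608 atm

At equilibrium, Kp = P(CO)·P(H₂)³ / (P(CH₄)·P(H₂O)) = 0.226.
(0.502)·(P(H₂))³ / ((0.0587)·(0.00850)) = 0.226
P(H₂)³ = 2.25×10⁻⁴ ⇒ P(H₂) = 0.0608 atm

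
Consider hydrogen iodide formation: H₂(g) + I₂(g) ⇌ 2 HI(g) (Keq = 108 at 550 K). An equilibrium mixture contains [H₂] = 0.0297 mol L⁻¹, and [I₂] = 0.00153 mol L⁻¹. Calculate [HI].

At equilibrium, Keq = [HI]² / ([H₂]·[I₂]) = 108.
([HI])² / ((0.0297)·(0.00153)) = 108
[HI]² = 0.00491 ⇒ [HI] = 0.0701 mol L⁻¹

[HI] = 0.0701 mol L⁻¹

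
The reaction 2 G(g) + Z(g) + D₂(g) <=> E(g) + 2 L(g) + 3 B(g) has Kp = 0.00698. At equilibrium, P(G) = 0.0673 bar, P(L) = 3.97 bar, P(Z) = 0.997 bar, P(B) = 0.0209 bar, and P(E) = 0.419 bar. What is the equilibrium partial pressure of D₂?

At equilibrium, Kp = P(E)·P(L)²·P(B)³ / (P(G)²·P(Z)·P(D₂)) = 0.00698.
(0.419)·(3.97)²·(0.0209)³ / ((0.0673)²·(0.997)·(P(D₂))) = 0.00698
P(D₂) = 1.91 bar

P(D₂) = 1.91 bar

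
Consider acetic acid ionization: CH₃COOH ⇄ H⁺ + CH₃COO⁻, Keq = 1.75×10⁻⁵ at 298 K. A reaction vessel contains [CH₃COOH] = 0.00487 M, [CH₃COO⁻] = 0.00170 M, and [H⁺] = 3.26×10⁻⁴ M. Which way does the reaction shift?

Q = [H⁺]·[CH₃COO⁻] / [CH₃COOH] = (3.26×10⁻⁴)·(0.00170) / (0.00487) = 1.14×10⁻⁴
Q = 1.14×10⁻⁴ > Keq = 1.75×10⁻⁵, so the reverse reaction proceeds.

toward reactants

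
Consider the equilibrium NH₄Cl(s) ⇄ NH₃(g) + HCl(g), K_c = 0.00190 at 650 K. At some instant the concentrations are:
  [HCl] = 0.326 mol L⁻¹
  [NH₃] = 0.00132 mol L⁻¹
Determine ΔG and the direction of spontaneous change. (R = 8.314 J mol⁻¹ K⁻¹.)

(NH₄Cl is a pure solid — omitted from Q_c.)
Q_c = [NH₃]·[HCl] = (0.00132)·(0.326) = 4.30e-4
ΔG = RT ln(Q_c/K_c) = (8.314 J mol⁻¹ K⁻¹)(650 K) × ln(4.30e-4/0.00190)
   = (5.404 kJ/mol)(-1.486) = -8.03 kJ/mol
ΔG < 0, so the forward reaction is spontaneous (proceeds forward).

ΔG = -8.03 kJ/mol; the forward reaction is spontaneous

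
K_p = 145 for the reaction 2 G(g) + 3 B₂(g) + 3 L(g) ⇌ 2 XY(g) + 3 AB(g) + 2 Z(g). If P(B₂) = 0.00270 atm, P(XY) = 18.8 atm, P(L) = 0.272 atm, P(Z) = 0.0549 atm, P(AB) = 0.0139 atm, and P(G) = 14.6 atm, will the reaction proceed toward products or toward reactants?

Q_p = P(XY)²·P(AB)³·P(Z)² / (P(G)²·P(B₂)³·P(L)³) = (18.8)²·(0.0139)³·(0.0549)² / ((14.6)²·(0.00270)³·(0.272)³) = 33.9
Q_p = 33.9 < K_p = 145, so the forward reaction proceeds.

toward products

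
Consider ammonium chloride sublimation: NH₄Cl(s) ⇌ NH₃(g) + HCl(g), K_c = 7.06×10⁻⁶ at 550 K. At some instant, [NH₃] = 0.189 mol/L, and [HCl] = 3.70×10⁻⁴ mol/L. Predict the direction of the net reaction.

reverse (toward reactants)

(NH₄Cl is a pure solid — omitted from Q_c.)
Q_c = [NH₃]·[HCl] = (0.189)·(3.70×10⁻⁴) = 6.99×10⁻⁵
Q_c = 6.99×10⁻⁵ > K_c = 7.06×10⁻⁶, so the reverse reaction proceeds.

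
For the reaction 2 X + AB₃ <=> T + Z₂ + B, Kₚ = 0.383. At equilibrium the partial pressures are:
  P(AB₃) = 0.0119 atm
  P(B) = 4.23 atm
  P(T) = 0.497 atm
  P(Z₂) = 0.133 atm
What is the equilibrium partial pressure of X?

P(X) = 7.83 atm

At equilibrium, Kₚ = P(T)·P(Z₂)·P(B) / (P(X)²·P(AB₃)) = 0.383.
(0.497)·(0.133)·(4.23) / ((P(X))²·(0.0119)) = 0.383
P(X)² = 61.3 ⇒ P(X) = 7.83 atm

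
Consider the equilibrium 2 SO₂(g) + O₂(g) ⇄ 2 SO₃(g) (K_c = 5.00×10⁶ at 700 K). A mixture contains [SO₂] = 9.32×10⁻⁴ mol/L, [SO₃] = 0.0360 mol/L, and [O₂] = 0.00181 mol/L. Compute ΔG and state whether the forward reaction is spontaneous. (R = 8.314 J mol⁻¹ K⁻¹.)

ΔG = -10.5 kJ/mol; the forward reaction is spontaneous

Q_c = [SO₃]² / ([SO₂]²·[O₂]) = (0.0360)² / ((9.32×10⁻⁴)²·(0.00181)) = 8.24×10⁵
ΔG = RT ln(Q_c/K_c) = (8.314 J mol⁻¹ K⁻¹)(700 K) × ln(8.24×10⁵/5.00×10⁶)
   = (5.820 kJ/mol)(-1.803) = -10.5 kJ/mol
ΔG < 0, so the forward reaction is spontaneous (proceeds forward).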